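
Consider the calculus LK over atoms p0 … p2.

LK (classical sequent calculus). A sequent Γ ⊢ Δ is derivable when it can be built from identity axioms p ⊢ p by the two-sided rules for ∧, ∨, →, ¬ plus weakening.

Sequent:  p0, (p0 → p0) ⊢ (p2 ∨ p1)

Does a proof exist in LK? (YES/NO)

Search for a countermodel by truth-table:
  v=000: Γ:[p0=F, (p0 → p0)=T] Δ:[(p2 ∨ p1)=F] refutes=False
  v=001: Γ:[p0=F, (p0 → p0)=T] Δ:[(p2 ∨ p1)=T] refutes=False
  v=010: Γ:[p0=F, (p0 → p0)=T] Δ:[(p2 ∨ p1)=T] refutes=False
  v=011: Γ:[p0=F, (p0 → p0)=T] Δ:[(p2 ∨ p1)=T] refutes=False
  v=100: Γ:[p0=T, (p0 → p0)=T] Δ:[(p2 ∨ p1)=F] refutes=True  ← countermodel

Result: NO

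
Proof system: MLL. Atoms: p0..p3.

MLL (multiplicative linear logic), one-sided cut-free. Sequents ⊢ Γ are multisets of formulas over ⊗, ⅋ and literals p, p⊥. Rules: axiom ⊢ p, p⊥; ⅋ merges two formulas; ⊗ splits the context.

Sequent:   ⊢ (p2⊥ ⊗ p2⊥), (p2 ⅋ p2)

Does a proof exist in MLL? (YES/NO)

Derivation (root first):
[⅋]  ⊢ (p2⊥ ⊗ p2⊥), (p2 ⅋ p2)
  [⊗]  ⊢ p2, p2, (p2⊥ ⊗ p2⊥)
    [Ax]  ⊢ p2, p2⊥
    [Ax]  ⊢ p2, p2⊥

Result: YES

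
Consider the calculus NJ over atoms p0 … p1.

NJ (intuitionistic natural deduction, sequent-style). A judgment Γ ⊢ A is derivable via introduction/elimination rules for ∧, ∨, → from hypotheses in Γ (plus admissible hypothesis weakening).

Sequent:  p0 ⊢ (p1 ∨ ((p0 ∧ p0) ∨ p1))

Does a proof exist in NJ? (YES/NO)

Proof tree:
[∨I₂] p0 ⊢ (p1 ∨ ((p0 ∧ p0) ∨ p1))
  [∨I₁] p0 ⊢ ((p0 ∧ p0) ∨ p1)
    [∧I] p0 ⊢ (p0 ∧ p0)
      [Ax] p0 ⊢ p0
      [Ax] p0 ⊢ p0

Result: YES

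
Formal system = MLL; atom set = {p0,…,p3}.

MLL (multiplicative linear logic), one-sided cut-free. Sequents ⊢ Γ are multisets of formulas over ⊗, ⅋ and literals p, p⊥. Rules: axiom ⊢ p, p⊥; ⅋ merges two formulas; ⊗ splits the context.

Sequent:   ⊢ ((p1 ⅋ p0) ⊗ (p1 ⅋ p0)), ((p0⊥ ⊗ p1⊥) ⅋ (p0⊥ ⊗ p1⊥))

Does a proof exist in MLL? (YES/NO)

Proof tree:
[⅋]  ⊢ ((p1 ⅋ p0) ⊗ (p1 ⅋ p0)), ((p0⊥ ⊗ p1⊥) ⅋ (p0⊥ ⊗ p1⊥))
  [⊗]  ⊢ (p0⊥ ⊗ p1⊥), (p0⊥ ⊗ p1⊥), ((p1 ⅋ p0) ⊗ (p1 ⅋ p0))
    [⅋]  ⊢ (p0⊥ ⊗ p1⊥), (p1 ⅋ p0)
      [⊗]  ⊢ p0, p1, (p0⊥ ⊗ p1⊥)
        [Ax]  ⊢ p0, p0⊥
        [Ax]  ⊢ p1, p1⊥
    [⅋]  ⊢ (p0⊥ ⊗ p1⊥), (p1 ⅋ p0)
      [⊗]  ⊢ p0, p1, (p0⊥ ⊗ p1⊥)
        [Ax]  ⊢ p0, p0⊥
        [Ax]  ⊢ p1, p1⊥

Result: YES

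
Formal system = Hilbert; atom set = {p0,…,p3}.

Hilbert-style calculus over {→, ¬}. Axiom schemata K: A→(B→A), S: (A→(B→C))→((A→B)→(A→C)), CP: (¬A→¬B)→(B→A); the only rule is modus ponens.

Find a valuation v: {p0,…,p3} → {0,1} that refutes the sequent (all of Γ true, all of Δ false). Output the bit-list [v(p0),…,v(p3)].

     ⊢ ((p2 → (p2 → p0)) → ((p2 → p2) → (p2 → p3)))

Truth-table refutation:
  v=0000: Γ:[] Δ:[((p2 → (p2 → p0)) → ((p2 → p2) → (p2 → p3)))=T] refutes=False
  v=0001: Γ:[] Δ:[((p2 → (p2 → p0)) → ((p2 → p2) → (p2 → p3)))=T] refutes=False
  v=0010: Γ:[] Δ:[((p2 → (p2 → p0)) → ((p2 → p2) → (p2 → p3)))=T] refutes=False
  v=0011: Γ:[] Δ:[((p2 → (p2 → p0)) → ((p2 → p2) → (p2 → p3)))=T] refutes=False
  v=0100: Γ:[] Δ:[((p2 → (p2 → p0)) → ((p2 → p2) → (p2 → p3)))=T] refutes=False
  v=0101: Γ:[] Δ:[((p2 → (p2 → p0)) → ((p2 → p2) → (p2 → p3)))=T] refutes=False
  v=0110: Γ:[] Δ:[((p2 → (p2 → p0)) → ((p2 → p2) → (p2 → p3)))=T] refutes=False
  v=0111: Γ:[] Δ:[((p2 → (p2 → p0)) → ((p2 → p2) → (p2 → p3)))=T] refutes=False
  v=1000: Γ:[] Δ:[((p2 → (p2 → p0)) → ((p2 → p2) → (p2 → p3)))=T] refutes=False
  v=1001: Γ:[] Δ:[((p2 → (p2 → p0)) → ((p2 → p2) → (p2 → p3)))=T] refutes=False
  v=1010: Γ:[] Δ:[((p2 → (p2 → p0)) → ((p2 → p2) → (p2 → p3)))=F] refutes=True  ← countermodel

Result: [1, 0, 1, 0]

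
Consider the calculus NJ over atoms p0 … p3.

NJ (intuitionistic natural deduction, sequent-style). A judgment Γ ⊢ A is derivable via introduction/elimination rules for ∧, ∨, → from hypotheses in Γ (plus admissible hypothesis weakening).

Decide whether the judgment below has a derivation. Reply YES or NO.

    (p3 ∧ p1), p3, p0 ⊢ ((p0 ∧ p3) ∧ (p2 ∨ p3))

Derivation trace:
[∧I] (p3 ∧ p1), p3, p0 ⊢ ((p0 ∧ p3) ∧ (p2 ∨ p3))
  [∧I] p3, p0 ⊢ (p0 ∧ p3)
    [Ax] p0 ⊢ p0
    [Ax] p3 ⊢ p3
  [∨I₂] p3, (p3 ∧ p1) ⊢ (p2 ∨ p3)
    [Wk] p3, (p3 ∧ p1) ⊢ p3
      [Ax] p3 ⊢ p3

Result: YES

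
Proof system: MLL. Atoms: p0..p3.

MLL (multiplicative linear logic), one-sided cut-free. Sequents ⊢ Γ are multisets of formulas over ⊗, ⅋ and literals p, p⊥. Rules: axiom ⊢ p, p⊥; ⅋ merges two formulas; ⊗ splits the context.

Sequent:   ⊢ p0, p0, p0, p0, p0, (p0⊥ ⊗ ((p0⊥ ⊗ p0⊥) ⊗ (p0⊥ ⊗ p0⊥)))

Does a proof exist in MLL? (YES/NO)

Derivation trace:
[⊗]  ⊢ p0, p0, p0, p0, p0, (p0⊥ ⊗ ((p0⊥ ⊗ p0⊥) ⊗ (p0⊥ ⊗ p0⊥)))
  [Ax]  ⊢ p0, p0⊥
  [⊗]  ⊢ p0, p0, p0, p0, ((p0⊥ ⊗ p0⊥) ⊗ (p0⊥ ⊗ p0⊥))
    [⊗]  ⊢ p0, p0, (p0⊥ ⊗ p0⊥)
      [Ax]  ⊢ p0, p0⊥
      [Ax]  ⊢ p0, p0⊥
    [⊗]  ⊢ p0, p0, (p0⊥ ⊗ p0⊥)
      [Ax]  ⊢ p0, p0⊥
      [Ax]  ⊢ p0, p0⊥

Result: YES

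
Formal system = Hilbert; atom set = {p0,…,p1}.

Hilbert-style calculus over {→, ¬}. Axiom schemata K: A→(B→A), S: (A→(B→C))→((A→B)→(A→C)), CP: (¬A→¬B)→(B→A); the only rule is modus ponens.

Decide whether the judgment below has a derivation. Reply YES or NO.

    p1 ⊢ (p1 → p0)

Enumerate valuations to refute Γ ⊢ Δ:
  v=00: Γ:[p1=F] Δ:[(p1 → p0)=T] refutes=False
  v=01: Γ:[p1=T] Δ:[(p1 → p0)=F] refutes=True  ← countermodel

Result: NO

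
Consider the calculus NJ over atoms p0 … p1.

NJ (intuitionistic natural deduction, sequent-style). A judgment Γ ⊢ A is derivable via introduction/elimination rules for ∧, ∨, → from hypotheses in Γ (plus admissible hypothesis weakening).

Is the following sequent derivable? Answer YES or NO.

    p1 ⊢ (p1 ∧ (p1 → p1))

Derivation (root first):
[∧I] p1 ⊢ (p1 ∧ (p1 → p1))
  [Ax] p1 ⊢ p1
  [→I]  ⊢ (p1 → p1)
    [Ax] p1 ⊢ p1

Result: YES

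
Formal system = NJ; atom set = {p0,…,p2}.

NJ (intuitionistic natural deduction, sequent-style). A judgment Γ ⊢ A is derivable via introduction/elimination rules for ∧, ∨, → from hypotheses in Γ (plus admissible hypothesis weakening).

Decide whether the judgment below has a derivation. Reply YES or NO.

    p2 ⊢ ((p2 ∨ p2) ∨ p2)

Derivation (root first):
[∨I₁] p2 ⊢ ((p2 ∨ p2) ∨ p2)
  [∨I₁] p2 ⊢ (p2 ∨ p2)
    [Ax] p2 ⊢ p2

Result: YES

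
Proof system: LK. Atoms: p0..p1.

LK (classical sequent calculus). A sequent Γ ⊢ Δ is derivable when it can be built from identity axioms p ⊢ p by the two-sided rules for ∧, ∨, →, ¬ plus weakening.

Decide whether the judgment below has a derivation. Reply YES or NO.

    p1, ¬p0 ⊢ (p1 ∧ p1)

Derivation (root first):
[∧R] p1, ¬p0 ⊢ (p1 ∧ p1)
  [¬L] p1, ¬p0 ⊢ p1
    [WR] p1 ⊢ p1, p0
      [Ax] p1 ⊢ p1
  [¬L] p1, ¬p0 ⊢ p1
    [WR] p1 ⊢ p1, p0
      [Ax] p1 ⊢ p1

Result: YES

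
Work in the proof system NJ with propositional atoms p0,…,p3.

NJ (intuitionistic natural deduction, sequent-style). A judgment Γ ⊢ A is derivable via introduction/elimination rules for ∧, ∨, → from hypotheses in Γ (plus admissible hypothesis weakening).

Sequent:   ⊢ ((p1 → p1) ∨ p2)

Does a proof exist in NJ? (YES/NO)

Derivation trace:
[∨I₁]  ⊢ ((p1 → p1) ∨ p2)
  [→I]  ⊢ (p1 → p1)
    [Ax] p1 ⊢ p1

Result: YES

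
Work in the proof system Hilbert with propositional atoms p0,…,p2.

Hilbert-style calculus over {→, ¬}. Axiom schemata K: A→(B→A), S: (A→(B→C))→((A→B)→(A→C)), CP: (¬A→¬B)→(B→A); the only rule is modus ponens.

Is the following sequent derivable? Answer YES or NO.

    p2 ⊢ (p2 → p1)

Search for a countermodel by truth-table:
  v=000: Γ:[p2=F] Δ:[(p2 → p1)=T] refutes=False
  v=001: Γ:[p2=T] Δ:[(p2 → p1)=F] refutes=True  ← countermodel

Result: NO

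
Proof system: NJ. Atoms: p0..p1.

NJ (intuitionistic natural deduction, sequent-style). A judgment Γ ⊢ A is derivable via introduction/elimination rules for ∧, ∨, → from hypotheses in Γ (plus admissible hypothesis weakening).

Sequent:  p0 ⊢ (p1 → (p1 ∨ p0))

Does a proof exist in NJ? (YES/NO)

Derivation (root first):
[→I] p0 ⊢ (p1 → (p1 ∨ p0))
  [Wk] p1, p0 ⊢ (p1 ∨ p0)
    [∨I₁] p1 ⊢ (p1 ∨ p0)
      [Ax] p1 ⊢ p1

Result: YES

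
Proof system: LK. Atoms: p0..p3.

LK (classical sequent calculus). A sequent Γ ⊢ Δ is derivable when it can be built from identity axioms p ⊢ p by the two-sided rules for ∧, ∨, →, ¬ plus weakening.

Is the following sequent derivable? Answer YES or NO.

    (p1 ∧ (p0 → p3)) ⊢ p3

Truth-table refutation:
  v=0000: Γ:[(p1 ∧ (p0 → p3))=F] Δ:[p3=F] refutes=False
  v=0001: Γ:[(p1 ∧ (p0 → p3))=F] Δ:[p3=T] refutes=False
  v=0010: Γ:[(p1 ∧ (p0 → p3))=F] Δ:[p3=F] refutes=False
  v=0011: Γ:[(p1 ∧ (p0 → p3))=F] Δ:[p3=T] refutes=False
  v=0100: Γ:[(p1 ∧ (p0 → p3))=T] Δ:[p3=F] refutes=True  ← countermodel

Result: NO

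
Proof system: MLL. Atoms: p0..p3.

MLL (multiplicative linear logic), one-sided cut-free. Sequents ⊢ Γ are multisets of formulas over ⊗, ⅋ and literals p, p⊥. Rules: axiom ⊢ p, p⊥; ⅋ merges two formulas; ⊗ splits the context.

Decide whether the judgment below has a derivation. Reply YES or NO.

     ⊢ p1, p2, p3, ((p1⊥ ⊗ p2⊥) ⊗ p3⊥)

Proof tree:
[⊗]  ⊢ p1, p2, p3, ((p1⊥ ⊗ p2⊥) ⊗ p3⊥)
  [⊗]  ⊢ p1, p2, (p1⊥ ⊗ p2⊥)
    [Ax]  ⊢ p1, p1⊥
    [Ax]  ⊢ p2, p2⊥
  [Ax]  ⊢ p3, p3⊥

Result: YES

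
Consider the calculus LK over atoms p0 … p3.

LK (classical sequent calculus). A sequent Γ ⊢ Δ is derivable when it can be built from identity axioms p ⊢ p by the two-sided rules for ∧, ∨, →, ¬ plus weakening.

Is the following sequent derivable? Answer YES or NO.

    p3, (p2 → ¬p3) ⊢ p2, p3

Proof tree:
[→L] p3, (p2 → ¬p3) ⊢ p2, p3
  [WR] p3 ⊢ p3, p2
    [Ax] p3 ⊢ p3
  [¬L] p3, ¬p3 ⊢ p2
    [WR] p3 ⊢ p3, p2
      [Ax] p3 ⊢ p3

Result: YES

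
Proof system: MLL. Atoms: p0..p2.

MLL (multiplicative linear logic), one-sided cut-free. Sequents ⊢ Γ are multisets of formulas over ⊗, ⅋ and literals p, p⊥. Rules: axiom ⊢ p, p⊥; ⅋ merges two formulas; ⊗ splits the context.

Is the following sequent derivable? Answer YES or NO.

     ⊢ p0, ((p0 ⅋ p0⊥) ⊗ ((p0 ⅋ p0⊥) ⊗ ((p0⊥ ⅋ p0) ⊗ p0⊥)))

Derivation (root first):
[⊗]  ⊢ p0, ((p0 ⅋ p0⊥) ⊗ ((p0 ⅋ p0⊥) ⊗ ((p0⊥ ⅋ p0) ⊗ p0⊥)))
  [⅋]  ⊢ (p0 ⅋ p0⊥)
    [Ax]  ⊢ p0, p0⊥
  [⊗]  ⊢ p0, ((p0 ⅋ p0⊥) ⊗ ((p0⊥ ⅋ p0) ⊗ p0⊥))
    [⅋]  ⊢ (p0 ⅋ p0⊥)
      [Ax]  ⊢ p0, p0⊥
    [⊗]  ⊢ p0, ((p0⊥ ⅋ p0) ⊗ p0⊥)
      [⅋]  ⊢ (p0⊥ ⅋ p0)
        [Ax]  ⊢ p0, p0⊥
      [Ax]  ⊢ p0, p0⊥

Result: YES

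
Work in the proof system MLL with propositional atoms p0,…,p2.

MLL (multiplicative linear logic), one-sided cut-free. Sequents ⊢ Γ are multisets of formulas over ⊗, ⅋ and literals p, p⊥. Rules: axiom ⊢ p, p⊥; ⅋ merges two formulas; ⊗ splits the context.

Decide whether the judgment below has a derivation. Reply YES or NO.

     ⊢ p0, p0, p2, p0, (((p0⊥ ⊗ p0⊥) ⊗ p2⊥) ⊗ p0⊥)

Derivation (root first):
[⊗]  ⊢ p0, p0, p2, p0, (((p0⊥ ⊗ p0⊥) ⊗ p2⊥) ⊗ p0⊥)
  [⊗]  ⊢ p0, p0, p2, ((p0⊥ ⊗ p0⊥) ⊗ p2⊥)
    [⊗]  ⊢ p0, p0, (p0⊥ ⊗ p0⊥)
      [Ax]  ⊢ p0, p0⊥
      [Ax]  ⊢ p0, p0⊥
    [Ax]  ⊢ p2, p2⊥
  [Ax]  ⊢ p0, p0⊥

Result: YES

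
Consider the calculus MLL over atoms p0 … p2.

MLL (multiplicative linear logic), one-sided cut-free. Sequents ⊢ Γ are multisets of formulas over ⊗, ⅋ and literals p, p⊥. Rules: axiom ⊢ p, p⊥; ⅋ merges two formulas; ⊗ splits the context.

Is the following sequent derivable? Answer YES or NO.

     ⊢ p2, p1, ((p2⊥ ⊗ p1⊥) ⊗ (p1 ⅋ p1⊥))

Derivation trace:
[⊗]  ⊢ p2, p1, ((p2⊥ ⊗ p1⊥) ⊗ (p1 ⅋ p1⊥))
  [⊗]  ⊢ p2, p1, (p2⊥ ⊗ p1⊥)
    [Ax]  ⊢ p2, p2⊥
    [Ax]  ⊢ p1, p1⊥
  [⅋]  ⊢ (p1 ⅋ p1⊥)
    [Ax]  ⊢ p1, p1⊥

Result: YES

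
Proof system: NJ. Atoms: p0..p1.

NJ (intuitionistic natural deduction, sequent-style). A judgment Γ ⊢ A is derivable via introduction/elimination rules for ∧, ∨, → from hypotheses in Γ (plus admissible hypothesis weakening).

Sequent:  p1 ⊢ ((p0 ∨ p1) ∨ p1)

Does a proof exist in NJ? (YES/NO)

Derivation (root first):
[∨I₁] p1 ⊢ ((p0 ∨ p1) ∨ p1)
  [∨I₂] p1 ⊢ (p0 ∨ p1)
    [Ax] p1 ⊢ p1

Result: YES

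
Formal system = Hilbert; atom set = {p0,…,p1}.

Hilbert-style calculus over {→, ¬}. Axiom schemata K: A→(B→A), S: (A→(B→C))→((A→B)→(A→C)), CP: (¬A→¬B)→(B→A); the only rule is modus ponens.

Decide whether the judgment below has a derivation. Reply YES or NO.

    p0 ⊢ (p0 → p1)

Enumerate valuations to refute Γ ⊢ Δ:
  v=00: Γ:[p0=F] Δ:[(p0 → p1)=T] refutes=False
  v=01: Γ:[p0=F] Δ:[(p0 → p1)=T] refutes=False
  v=10: Γ:[p0=T] Δ:[(p0 → p1)=F] refutes=True  ← countermodel

Result: NO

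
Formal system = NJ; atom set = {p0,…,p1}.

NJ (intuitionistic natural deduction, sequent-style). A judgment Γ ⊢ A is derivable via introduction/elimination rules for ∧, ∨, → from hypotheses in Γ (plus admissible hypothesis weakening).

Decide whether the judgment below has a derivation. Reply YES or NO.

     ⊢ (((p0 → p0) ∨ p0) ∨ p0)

Proof tree:
[∨I₁]  ⊢ (((p0 → p0) ∨ p0) ∨ p0)
  [∨I₁]  ⊢ ((p0 → p0) ∨ p0)
    [→I]  ⊢ (p0 → p0)
      [Ax] p0 ⊢ p0

Result: YES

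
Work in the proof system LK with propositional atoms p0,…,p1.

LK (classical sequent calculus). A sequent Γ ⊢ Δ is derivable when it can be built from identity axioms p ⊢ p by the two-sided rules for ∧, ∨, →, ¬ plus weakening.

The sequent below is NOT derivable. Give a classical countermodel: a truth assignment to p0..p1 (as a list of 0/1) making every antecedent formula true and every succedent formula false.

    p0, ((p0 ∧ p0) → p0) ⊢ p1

Truth-table refutation:
  v=00: Γ:[p0=F, ((p0 ∧ p0) → p0)=T] Δ:[p1=F] refutes=False
  v=01: Γ:[p0=F, ((p0 ∧ p0) → p0)=T] Δ:[p1=T] refutes=False
  v=10: Γ:[p0=T, ((p0 ∧ p0) → p0)=T] Δ:[p1=F] refutes=True  ← countermodel

Result: [1, 0]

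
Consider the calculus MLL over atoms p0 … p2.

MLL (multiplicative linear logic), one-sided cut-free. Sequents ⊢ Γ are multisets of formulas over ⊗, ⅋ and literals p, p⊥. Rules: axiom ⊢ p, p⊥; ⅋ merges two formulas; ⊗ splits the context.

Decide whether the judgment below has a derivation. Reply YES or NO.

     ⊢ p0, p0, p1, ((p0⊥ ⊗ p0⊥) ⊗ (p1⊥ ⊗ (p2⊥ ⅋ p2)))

Derivation (root first):
[⊗]  ⊢ p0, p0, p1, ((p0⊥ ⊗ p0⊥) ⊗ (p1⊥ ⊗ (p2⊥ ⅋ p2)))
  [⊗]  ⊢ p0, p0, (p0⊥ ⊗ p0⊥)
    [Ax]  ⊢ p0, p0⊥
    [Ax]  ⊢ p0, p0⊥
  [⊗]  ⊢ p1, (p1⊥ ⊗ (p2⊥ ⅋ p2))
    [Ax]  ⊢ p1, p1⊥
    [⅋]  ⊢ (p2⊥ ⅋ p2)
      [Ax]  ⊢ p2, p2⊥

Result: YES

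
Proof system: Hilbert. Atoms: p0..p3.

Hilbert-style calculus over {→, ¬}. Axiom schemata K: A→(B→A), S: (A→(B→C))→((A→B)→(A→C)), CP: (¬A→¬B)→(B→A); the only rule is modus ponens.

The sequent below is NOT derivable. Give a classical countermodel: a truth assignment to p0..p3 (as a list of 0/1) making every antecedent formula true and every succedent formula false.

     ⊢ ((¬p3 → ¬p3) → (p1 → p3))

Search for a countermodel by truth-table:
  v=0000: Γ:[] Δ:[((¬p3 → ¬p3) → (p1 → p3))=T] refutes=False
  v=0001: Γ:[] Δ:[((¬p3 → ¬p3) → (p1 → p3))=T] refutes=False
  v=0010: Γ:[] Δ:[((¬p3 → ¬p3) → (p1 → p3))=T] refutes=False
  v=0011: Γ:[] Δ:[((¬p3 → ¬p3) → (p1 → p3))=T] refutes=False
  v=0100: Γ:[] Δ:[((¬p3 → ¬p3) → (p1 → p3))=F] refutes=True  ← countermodel

Result: [0, 1, 0, 0]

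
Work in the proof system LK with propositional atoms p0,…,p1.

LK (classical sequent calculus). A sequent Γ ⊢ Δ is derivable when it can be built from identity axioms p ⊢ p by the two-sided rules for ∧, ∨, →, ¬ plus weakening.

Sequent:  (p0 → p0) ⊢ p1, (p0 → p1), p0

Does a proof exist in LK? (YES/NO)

Proof tree:
[→L] (p0 → p0) ⊢ p1, (p0 → p1), p0
  [WR]  ⊢ p0, (p0 → p1), p0
    [→R]  ⊢ p0, (p0 → p1)
      [WR] p0 ⊢ p0, p1
        [Ax] p0 ⊢ p0
  [WR] p0 ⊢ p0, p1
    [Ax] p0 ⊢ p0

Result: YES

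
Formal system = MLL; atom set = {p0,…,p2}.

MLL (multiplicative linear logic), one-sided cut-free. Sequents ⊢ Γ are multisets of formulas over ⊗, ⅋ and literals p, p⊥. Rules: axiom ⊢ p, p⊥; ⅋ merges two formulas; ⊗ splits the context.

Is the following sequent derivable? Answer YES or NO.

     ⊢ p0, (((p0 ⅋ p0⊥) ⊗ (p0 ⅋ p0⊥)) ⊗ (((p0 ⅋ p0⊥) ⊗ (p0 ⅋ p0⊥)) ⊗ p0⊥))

Proof tree:
[⊗]  ⊢ p0, (((p0 ⅋ p0⊥) ⊗ (p0 ⅋ p0⊥)) ⊗ (((p0 ⅋ p0⊥) ⊗ (p0 ⅋ p0⊥)) ⊗ p0⊥))
  [⊗]  ⊢ ((p0 ⅋ p0⊥) ⊗ (p0 ⅋ p0⊥))
    [⅋]  ⊢ (p0 ⅋ p0⊥)
      [Ax]  ⊢ p0, p0⊥
    [⅋]  ⊢ (p0 ⅋ p0⊥)
      [Ax]  ⊢ p0, p0⊥
  [⊗]  ⊢ p0, (((p0 ⅋ p0⊥) ⊗ (p0 ⅋ p0⊥)) ⊗ p0⊥)
    [⊗]  ⊢ ((p0 ⅋ p0⊥) ⊗ (p0 ⅋ p0⊥))
      [⅋]  ⊢ (p0 ⅋ p0⊥)
        [Ax]  ⊢ p0, p0⊥
      [⅋]  ⊢ (p0 ⅋ p0⊥)
        [Ax]  ⊢ p0, p0⊥
    [Ax]  ⊢ p0, p0⊥

Result: YES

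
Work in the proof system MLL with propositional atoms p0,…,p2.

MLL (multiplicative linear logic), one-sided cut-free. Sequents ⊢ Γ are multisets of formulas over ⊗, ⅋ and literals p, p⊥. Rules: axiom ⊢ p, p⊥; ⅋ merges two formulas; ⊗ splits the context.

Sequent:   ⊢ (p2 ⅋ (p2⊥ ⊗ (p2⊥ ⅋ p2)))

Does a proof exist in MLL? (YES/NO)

Proof tree:
[⅋]  ⊢ (p2 ⅋ (p2⊥ ⊗ (p2⊥ ⅋ p2)))
  [⊗]  ⊢ p2, (p2⊥ ⊗ (p2⊥ ⅋ p2))
    [Ax]  ⊢ p2, p2⊥
    [⅋]  ⊢ (p2⊥ ⅋ p2)
      [Ax]  ⊢ p2, p2⊥

Result: YES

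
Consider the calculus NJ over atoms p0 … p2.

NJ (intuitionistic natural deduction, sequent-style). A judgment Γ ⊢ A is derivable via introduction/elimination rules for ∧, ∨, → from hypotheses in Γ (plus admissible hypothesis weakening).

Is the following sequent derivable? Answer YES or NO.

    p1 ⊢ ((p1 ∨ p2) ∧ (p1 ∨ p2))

Proof tree:
[∧I] p1 ⊢ ((p1 ∨ p2) ∧ (p1 ∨ p2))
  [∨I₁] p1 ⊢ (p1 ∨ p2)
    [Ax] p1 ⊢ p1
  [∨I₁] p1 ⊢ (p1 ∨ p2)
    [Ax] p1 ⊢ p1

Result: YES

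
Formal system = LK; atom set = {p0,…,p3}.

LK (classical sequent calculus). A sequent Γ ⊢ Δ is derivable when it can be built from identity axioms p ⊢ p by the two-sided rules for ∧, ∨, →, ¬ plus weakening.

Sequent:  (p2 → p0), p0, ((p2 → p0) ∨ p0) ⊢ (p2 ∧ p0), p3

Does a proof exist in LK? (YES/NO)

Truth-table refutation:
  v=0000: Γ:[(p2 → p0)=T, p0=F, ((p2 → p0) ∨ p0)=T] Δ:[(p2 ∧ p0)=F, p3=F] refutes=False
  v=0001: Γ:[(p2 → p0)=T, p0=F, ((p2 → p0) ∨ p0)=T] Δ:[(p2 ∧ p0)=F, p3=T] refutes=False
  v=0010: Γ:[(p2 → p0)=F, p0=F, ((p2 → p0) ∨ p0)=F] Δ:[(p2 ∧ p0)=F, p3=F] refutes=False
  v=0011: Γ:[(p2 → p0)=F, p0=F, ((p2 → p0) ∨ p0)=F] Δ:[(p2 ∧ p0)=F, p3=T] refutes=False
  v=0100: Γ:[(p2 → p0)=T, p0=F, ((p2 → p0) ∨ p0)=T] Δ:[(p2 ∧ p0)=F, p3=F] refutes=False
  v=0101: Γ:[(p2 → p0)=T, p0=F, ((p2 → p0) ∨ p0)=T] Δ:[(p2 ∧ p0)=F, p3=T] refutes=False
  v=0110: Γ:[(p2 → p0)=F, p0=F, ((p2 → p0) ∨ p0)=F] Δ:[(p2 ∧ p0)=F, p3=F] refutes=False
  v=0111: Γ:[(p2 → p0)=F, p0=F, ((p2 → p0) ∨ p0)=F] Δ:[(p2 ∧ p0)=F, p3=T] refutes=False
  v=1000: Γ:[(p2 → p0)=T, p0=T, ((p2 → p0) ∨ p0)=T] Δ:[(p2 ∧ p0)=F, p3=F] refutes=True  ← countermodel

Result: NO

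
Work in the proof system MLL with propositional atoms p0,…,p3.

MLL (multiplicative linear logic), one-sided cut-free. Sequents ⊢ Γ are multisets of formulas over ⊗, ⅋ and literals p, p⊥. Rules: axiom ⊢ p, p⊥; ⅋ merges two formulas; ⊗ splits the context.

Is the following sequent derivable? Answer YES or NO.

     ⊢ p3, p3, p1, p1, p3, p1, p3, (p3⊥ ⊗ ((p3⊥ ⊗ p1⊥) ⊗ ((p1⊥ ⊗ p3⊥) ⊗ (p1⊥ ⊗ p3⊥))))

Derivation trace:
[⊗]  ⊢ p3, p3, p1, p1, p3, p1, p3, (p3⊥ ⊗ ((p3⊥ ⊗ p1⊥) ⊗ ((p1⊥ ⊗ p3⊥) ⊗ (p1⊥ ⊗ p3⊥))))
  [Ax]  ⊢ p3, p3⊥
  [⊗]  ⊢ p3, p1, p1, p3, p1, p3, ((p3⊥ ⊗ p1⊥) ⊗ ((p1⊥ ⊗ p3⊥) ⊗ (p1⊥ ⊗ p3⊥)))
    [⊗]  ⊢ p3, p1, (p3⊥ ⊗ p1⊥)
      [Ax]  ⊢ p3, p3⊥
      [Ax]  ⊢ p1, p1⊥
    [⊗]  ⊢ p1, p3, p1, p3, ((p1⊥ ⊗ p3⊥) ⊗ (p1⊥ ⊗ p3⊥))
      [⊗]  ⊢ p1, p3, (p1⊥ ⊗ p3⊥)
        [Ax]  ⊢ p1, p1⊥
        [Ax]  ⊢ p3, p3⊥
      [⊗]  ⊢ p1, p3, (p1⊥ ⊗ p3⊥)
        [Ax]  ⊢ p1, p1⊥
        [Ax]  ⊢ p3, p3⊥

Result: YES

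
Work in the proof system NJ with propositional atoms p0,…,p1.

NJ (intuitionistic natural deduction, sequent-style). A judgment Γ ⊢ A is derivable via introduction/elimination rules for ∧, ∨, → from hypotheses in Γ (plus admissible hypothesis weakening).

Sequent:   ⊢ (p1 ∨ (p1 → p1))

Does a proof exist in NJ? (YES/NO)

Proof tree:
[∨I₂]  ⊢ (p1 ∨ (p1 → p1))
  [→I]  ⊢ (p1 → p1)
    [Ax] p1 ⊢ p1

Result: YES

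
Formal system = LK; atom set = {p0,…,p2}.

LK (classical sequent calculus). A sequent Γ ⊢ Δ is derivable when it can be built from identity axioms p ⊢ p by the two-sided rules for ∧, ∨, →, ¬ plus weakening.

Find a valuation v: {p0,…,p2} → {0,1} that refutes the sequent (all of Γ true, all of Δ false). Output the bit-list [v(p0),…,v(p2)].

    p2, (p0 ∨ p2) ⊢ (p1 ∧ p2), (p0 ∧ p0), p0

Search for a countermodel by truth-table:
  v=000: Γ:[p2=F, (p0 ∨ p2)=F] Δ:[(p1 ∧ p2)=F, (p0 ∧ p0)=F, p0=F] refutes=False
  v=001: Γ:[p2=T, (p0 ∨ p2)=T] Δ:[(p1 ∧ p2)=F, (p0 ∧ p0)=F, p0=F] refutes=True  ← countermodel

Result: [0, 0, 1]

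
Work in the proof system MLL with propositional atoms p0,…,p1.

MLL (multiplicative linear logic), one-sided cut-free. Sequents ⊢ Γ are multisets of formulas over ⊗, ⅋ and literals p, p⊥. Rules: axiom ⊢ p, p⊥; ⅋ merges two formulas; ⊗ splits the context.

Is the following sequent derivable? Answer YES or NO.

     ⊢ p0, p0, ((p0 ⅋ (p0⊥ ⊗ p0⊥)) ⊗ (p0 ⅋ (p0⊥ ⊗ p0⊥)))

Derivation (root first):
[⊗]  ⊢ p0, p0, ((p0 ⅋ (p0⊥ ⊗ p0⊥)) ⊗ (p0 ⅋ (p0⊥ ⊗ p0⊥)))
  [⅋]  ⊢ p0, (p0 ⅋ (p0⊥ ⊗ p0⊥))
    [⊗]  ⊢ p0, p0, (p0⊥ ⊗ p0⊥)
      [Ax]  ⊢ p0, p0⊥
      [Ax]  ⊢ p0, p0⊥
  [⅋]  ⊢ p0, (p0 ⅋ (p0⊥ ⊗ p0⊥))
    [⊗]  ⊢ p0, p0, (p0⊥ ⊗ p0⊥)
      [Ax]  ⊢ p0, p0⊥
      [Ax]  ⊢ p0, p0⊥

Result: YES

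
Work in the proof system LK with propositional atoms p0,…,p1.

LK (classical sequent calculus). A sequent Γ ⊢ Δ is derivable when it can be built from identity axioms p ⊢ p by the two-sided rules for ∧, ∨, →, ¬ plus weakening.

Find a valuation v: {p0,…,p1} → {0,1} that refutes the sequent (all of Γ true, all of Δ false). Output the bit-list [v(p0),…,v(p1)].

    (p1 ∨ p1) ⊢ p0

Search for a countermodel by truth-table:
  v=00: Γ:[(p1 ∨ p1)=F] Δ:[p0=F] refutes=False
  v=01: Γ:[(p1 ∨ p1)=T] Δ:[p0=F] refutes=True  ← countermodel

Result: [0, 1]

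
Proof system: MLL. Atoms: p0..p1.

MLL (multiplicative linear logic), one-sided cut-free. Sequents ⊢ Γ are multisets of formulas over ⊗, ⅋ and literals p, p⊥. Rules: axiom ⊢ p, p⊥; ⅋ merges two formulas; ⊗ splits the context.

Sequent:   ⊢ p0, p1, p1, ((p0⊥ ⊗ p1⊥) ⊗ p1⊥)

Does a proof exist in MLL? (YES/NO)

Derivation trace:
[⊗]  ⊢ p0, p1, p1, ((p0⊥ ⊗ p1⊥) ⊗ p1⊥)
  [⊗]  ⊢ p0, p1, (p0⊥ ⊗ p1⊥)
    [Ax]  ⊢ p0, p0⊥
    [Ax]  ⊢ p1, p1⊥
  [Ax]  ⊢ p1, p1⊥

Result: YES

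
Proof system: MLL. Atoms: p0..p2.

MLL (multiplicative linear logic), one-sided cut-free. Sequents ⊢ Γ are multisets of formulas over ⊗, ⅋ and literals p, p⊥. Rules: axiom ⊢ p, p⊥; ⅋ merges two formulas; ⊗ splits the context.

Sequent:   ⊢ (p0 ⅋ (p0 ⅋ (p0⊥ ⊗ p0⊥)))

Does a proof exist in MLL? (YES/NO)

Derivation (root first):
[⅋]  ⊢ (p0 ⅋ (p0 ⅋ (p0⊥ ⊗ p0⊥)))
  [⅋]  ⊢ p0, (p0 ⅋ (p0⊥ ⊗ p0⊥))
    [⊗]  ⊢ p0, p0, (p0⊥ ⊗ p0⊥)
      [Ax]  ⊢ p0, p0⊥
      [Ax]  ⊢ p0, p0⊥

Result: YES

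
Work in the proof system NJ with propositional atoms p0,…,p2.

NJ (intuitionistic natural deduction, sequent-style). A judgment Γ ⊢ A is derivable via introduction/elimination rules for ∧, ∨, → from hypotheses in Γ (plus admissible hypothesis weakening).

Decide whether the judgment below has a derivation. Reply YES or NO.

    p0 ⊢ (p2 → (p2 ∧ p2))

Proof tree:
[Wk] p0 ⊢ (p2 → (p2 ∧ p2))
  [→I]  ⊢ (p2 → (p2 ∧ p2))
    [∧I] p2 ⊢ (p2 ∧ p2)
      [Ax] p2 ⊢ p2
      [Ax] p2 ⊢ p2

Result: YES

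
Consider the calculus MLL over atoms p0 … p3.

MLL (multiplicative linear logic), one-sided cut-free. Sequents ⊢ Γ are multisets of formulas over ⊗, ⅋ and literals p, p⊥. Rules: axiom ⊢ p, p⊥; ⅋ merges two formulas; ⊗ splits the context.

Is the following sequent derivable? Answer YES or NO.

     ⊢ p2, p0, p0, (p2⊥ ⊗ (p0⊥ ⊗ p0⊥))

Proof tree:
[⊗]  ⊢ p2, p0, p0, (p2⊥ ⊗ (p0⊥ ⊗ p0⊥))
  [Ax]  ⊢ p2, p2⊥
  [⊗]  ⊢ p0, p0, (p0⊥ ⊗ p0⊥)
    [Ax]  ⊢ p0, p0⊥
    [Ax]  ⊢ p0, p0⊥

Result: YES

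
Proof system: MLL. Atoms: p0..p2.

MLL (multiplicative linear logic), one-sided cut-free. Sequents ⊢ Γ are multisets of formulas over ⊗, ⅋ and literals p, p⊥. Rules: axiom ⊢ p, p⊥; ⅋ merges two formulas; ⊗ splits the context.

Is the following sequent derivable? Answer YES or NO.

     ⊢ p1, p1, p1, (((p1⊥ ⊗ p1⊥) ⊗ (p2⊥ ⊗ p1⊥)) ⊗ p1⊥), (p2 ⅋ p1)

Derivation trace:
[⅋]  ⊢ p1, p1, p1, (((p1⊥ ⊗ p1⊥) ⊗ (p2⊥ ⊗ p1⊥)) ⊗ p1⊥), (p2 ⅋ p1)
  [⊗]  ⊢ p1, p1, p2, p1, p1, (((p1⊥ ⊗ p1⊥) ⊗ (p2⊥ ⊗ p1⊥)) ⊗ p1⊥)
    [⊗]  ⊢ p1, p1, p2, p1, ((p1⊥ ⊗ p1⊥) ⊗ (p2⊥ ⊗ p1⊥))
      [⊗]  ⊢ p1, p1, (p1⊥ ⊗ p1⊥)
        [Ax]  ⊢ p1, p1⊥
        [Ax]  ⊢ p1, p1⊥
      [⊗]  ⊢ p2, p1, (p2⊥ ⊗ p1⊥)
        [Ax]  ⊢ p2, p2⊥
        [Ax]  ⊢ p1, p1⊥
    [Ax]  ⊢ p1, p1⊥

Result: YES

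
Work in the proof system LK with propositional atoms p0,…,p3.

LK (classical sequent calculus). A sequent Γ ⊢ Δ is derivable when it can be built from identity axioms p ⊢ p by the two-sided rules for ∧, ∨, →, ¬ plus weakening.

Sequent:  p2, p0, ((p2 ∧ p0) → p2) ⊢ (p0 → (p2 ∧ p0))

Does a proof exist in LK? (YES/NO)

Derivation (root first):
[→L] p2, p0, ((p2 ∧ p0) → p2) ⊢ (p0 → (p2 ∧ p0))
  [∧R] p2, p0 ⊢ (p2 ∧ p0)
    [Ax] p2 ⊢ p2
    [Ax] p0 ⊢ p0
  [→R] p2 ⊢ (p0 → (p2 ∧ p0))
    [∧R] p2, p0 ⊢ (p2 ∧ p0)
      [Ax] p2 ⊢ p2
      [Ax] p0 ⊢ p0

Result: YES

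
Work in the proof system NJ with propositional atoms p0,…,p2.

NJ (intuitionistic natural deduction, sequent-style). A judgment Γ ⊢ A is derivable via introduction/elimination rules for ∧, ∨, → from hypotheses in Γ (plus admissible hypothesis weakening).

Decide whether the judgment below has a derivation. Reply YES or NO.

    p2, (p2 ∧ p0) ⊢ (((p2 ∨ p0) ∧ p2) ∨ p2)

Proof tree:
[Wk] p2, (p2 ∧ p0) ⊢ (((p2 ∨ p0) ∧ p2) ∨ p2)
  [∨I₁] p2 ⊢ (((p2 ∨ p0) ∧ p2) ∨ p2)
    [∧I] p2 ⊢ ((p2 ∨ p0) ∧ p2)
      [∨I₁] p2 ⊢ (p2 ∨ p0)
        [Ax] p2 ⊢ p2
      [Ax] p2 ⊢ p2

Result: YES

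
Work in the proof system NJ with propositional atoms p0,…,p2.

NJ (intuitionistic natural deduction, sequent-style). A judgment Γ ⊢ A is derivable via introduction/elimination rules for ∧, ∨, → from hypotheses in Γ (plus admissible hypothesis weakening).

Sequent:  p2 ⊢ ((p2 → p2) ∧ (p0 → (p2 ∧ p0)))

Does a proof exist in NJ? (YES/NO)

Proof tree:
[∧I] p2 ⊢ ((p2 → p2) ∧ (p0 → (p2 ∧ p0)))
  [→I]  ⊢ (p2 → p2)
    [Ax] p2 ⊢ p2
  [→I] p2 ⊢ (p0 → (p2 ∧ p0))
    [∧I] p2, p0 ⊢ (p2 ∧ p0)
      [Ax] p2 ⊢ p2
      [Ax] p0 ⊢ p0

Result: YES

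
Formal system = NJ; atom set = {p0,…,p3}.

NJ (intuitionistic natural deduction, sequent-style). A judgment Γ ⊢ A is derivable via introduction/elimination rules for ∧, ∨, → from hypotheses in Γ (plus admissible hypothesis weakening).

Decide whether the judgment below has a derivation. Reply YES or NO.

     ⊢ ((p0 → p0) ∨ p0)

Derivation trace:
[∨I₁]  ⊢ ((p0 → p0) ∨ p0)
  [→I]  ⊢ (p0 → p0)
    [Ax] p0 ⊢ p0

Result: YES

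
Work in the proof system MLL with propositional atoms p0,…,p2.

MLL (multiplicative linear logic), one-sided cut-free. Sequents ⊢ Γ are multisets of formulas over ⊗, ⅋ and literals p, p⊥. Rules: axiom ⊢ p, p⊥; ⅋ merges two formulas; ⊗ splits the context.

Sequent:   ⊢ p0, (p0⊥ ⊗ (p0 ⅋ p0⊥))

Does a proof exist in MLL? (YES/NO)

Proof tree:
[⊗]  ⊢ p0, (p0⊥ ⊗ (p0 ⅋ p0⊥))
  [Ax]  ⊢ p0, p0⊥
  [⅋]  ⊢ (p0 ⅋ p0⊥)
    [Ax]  ⊢ p0, p0⊥

Result: YES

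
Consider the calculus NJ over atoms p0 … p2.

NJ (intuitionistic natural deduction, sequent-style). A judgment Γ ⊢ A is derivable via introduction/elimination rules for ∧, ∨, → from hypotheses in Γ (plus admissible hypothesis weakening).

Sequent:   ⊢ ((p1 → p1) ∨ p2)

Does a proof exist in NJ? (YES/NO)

Derivation (root first):
[∨I₁]  ⊢ ((p1 → p1) ∨ p2)
  [→I]  ⊢ (p1 → p1)
    [Ax] p1 ⊢ p1

Result: YES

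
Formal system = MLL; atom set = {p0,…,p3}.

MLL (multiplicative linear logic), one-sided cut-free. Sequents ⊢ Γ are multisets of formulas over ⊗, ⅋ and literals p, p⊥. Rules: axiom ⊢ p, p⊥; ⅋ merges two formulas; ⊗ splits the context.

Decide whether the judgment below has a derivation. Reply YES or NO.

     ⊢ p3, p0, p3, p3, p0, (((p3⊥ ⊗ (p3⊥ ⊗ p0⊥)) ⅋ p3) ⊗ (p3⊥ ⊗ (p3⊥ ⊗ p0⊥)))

Derivation trace:
[⊗]  ⊢ p3, p0, p3, p3, p0, (((p3⊥ ⊗ (p3⊥ ⊗ p0⊥)) ⅋ p3) ⊗ (p3⊥ ⊗ (p3⊥ ⊗ p0⊥)))
  [⅋]  ⊢ p3, p0, ((p3⊥ ⊗ (p3⊥ ⊗ p0⊥)) ⅋ p3)
    [⊗]  ⊢ p3, p3, p0, (p3⊥ ⊗ (p3⊥ ⊗ p0⊥))
      [Ax]  ⊢ p3, p3⊥
      [⊗]  ⊢ p3, p0, (p3⊥ ⊗ p0⊥)
        [Ax]  ⊢ p3, p3⊥
        [Ax]  ⊢ p0, p0⊥
  [⊗]  ⊢ p3, p3, p0, (p3⊥ ⊗ (p3⊥ ⊗ p0⊥))
    [Ax]  ⊢ p3, p3⊥
    [⊗]  ⊢ p3, p0, (p3⊥ ⊗ p0⊥)
      [Ax]  ⊢ p3, p3⊥
      [Ax]  ⊢ p0, p0⊥

Result: YES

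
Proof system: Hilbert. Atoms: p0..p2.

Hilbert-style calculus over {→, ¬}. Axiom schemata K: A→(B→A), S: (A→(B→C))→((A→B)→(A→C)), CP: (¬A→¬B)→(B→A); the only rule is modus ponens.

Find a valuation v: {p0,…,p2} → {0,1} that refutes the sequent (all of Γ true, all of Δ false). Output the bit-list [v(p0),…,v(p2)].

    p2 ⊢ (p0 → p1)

Search for a countermodel by truth-table:
  v=000: Γ:[p2=F] Δ:[(p0 → p1)=T] refutes=False
  v=001: Γ:[p2=T] Δ:[(p0 → p1)=T] refutes=False
  v=010: Γ:[p2=F] Δ:[(p0 → p1)=T] refutes=False
  v=011: Γ:[p2=T] Δ:[(p0 → p1)=T] refutes=False
  v=100: Γ:[p2=F] Δ:[(p0 → p1)=F] refutes=False
  v=101: Γ:[p2=T] Δ:[(p0 → p1)=F] refutes=True  ← countermodel

Result: [1, 0, 1]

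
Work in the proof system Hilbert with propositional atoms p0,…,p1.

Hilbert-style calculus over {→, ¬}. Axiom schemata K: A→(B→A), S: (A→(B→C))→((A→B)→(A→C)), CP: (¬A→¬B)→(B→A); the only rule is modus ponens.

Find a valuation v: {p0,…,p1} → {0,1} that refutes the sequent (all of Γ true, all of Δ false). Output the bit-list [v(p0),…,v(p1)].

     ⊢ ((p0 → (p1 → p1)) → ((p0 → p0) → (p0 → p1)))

Truth-table refutation:
  v=00: Γ:[] Δ:[((p0 → (p1 → p1)) → ((p0 → p0) → (p0 → p1)))=T] refutes=False
  v=01: Γ:[] Δ:[((p0 → (p1 → p1)) → ((p0 → p0) → (p0 → p1)))=T] refutes=False
  v=10: Γ:[] Δ:[((p0 → (p1 → p1)) → ((p0 → p0) → (p0 → p1)))=F] refutes=True  ← countermodel

Result: [1, 0]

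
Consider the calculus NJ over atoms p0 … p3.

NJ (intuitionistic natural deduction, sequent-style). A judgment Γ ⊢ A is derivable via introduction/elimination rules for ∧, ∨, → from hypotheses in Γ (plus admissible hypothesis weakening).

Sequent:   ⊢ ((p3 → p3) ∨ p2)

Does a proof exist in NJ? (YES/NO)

Proof tree:
[∨I₁]  ⊢ ((p3 → p3) ∨ p2)
  [→I]  ⊢ (p3 → p3)
    [Ax] p3 ⊢ p3

Result: YES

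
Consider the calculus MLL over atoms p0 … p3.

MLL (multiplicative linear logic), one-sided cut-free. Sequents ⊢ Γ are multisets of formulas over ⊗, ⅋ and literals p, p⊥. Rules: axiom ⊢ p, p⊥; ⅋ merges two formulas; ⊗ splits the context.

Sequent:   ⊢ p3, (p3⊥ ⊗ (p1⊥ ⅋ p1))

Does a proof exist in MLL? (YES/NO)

Derivation trace:
[⊗]  ⊢ p3, (p3⊥ ⊗ (p1⊥ ⅋ p1))
  [Ax]  ⊢ p3, p3⊥
  [⅋]  ⊢ (p1⊥ ⅋ p1)
    [Ax]  ⊢ p1, p1⊥

Result: YES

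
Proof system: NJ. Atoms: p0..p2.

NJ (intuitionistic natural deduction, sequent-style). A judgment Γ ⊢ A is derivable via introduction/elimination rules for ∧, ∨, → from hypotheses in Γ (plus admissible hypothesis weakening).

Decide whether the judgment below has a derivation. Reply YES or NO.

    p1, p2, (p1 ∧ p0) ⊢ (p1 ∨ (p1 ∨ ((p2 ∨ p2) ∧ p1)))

Derivation trace:
[∨I₂] p1, p2, (p1 ∧ p0) ⊢ (p1 ∨ (p1 ∨ ((p2 ∨ p2) ∧ p1)))
  [∨I₂] p1, p2, (p1 ∧ p0) ⊢ (p1 ∨ ((p2 ∨ p2) ∧ p1))
    [∧I] p1, p2, (p1 ∧ p0) ⊢ ((p2 ∨ p2) ∧ p1)
      [∨I₁] p2 ⊢ (p2 ∨ p2)
        [Ax] p2 ⊢ p2
      [Wk] p1, (p1 ∧ p0) ⊢ p1
        [Ax] p1 ⊢ p1

Result: YES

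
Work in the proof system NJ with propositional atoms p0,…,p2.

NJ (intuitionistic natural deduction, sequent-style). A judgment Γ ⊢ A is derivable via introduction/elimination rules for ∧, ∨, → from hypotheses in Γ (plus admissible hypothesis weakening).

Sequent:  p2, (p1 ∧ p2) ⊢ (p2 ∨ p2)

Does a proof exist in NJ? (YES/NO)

Proof tree:
[∨I₂] p2, (p1 ∧ p2) ⊢ (p2 ∨ p2)
  [Wk] p2, (p1 ∧ p2) ⊢ p2
    [Ax] p2 ⊢ p2

Result: YES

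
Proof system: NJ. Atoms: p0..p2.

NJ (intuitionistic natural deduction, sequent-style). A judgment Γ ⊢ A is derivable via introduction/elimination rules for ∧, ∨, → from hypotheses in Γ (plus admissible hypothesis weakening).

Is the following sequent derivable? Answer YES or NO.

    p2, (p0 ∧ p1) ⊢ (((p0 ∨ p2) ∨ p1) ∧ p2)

Derivation (root first):
[Wk] p2, (p0 ∧ p1) ⊢ (((p0 ∨ p2) ∨ p1) ∧ p2)
  [∧I] p2 ⊢ (((p0 ∨ p2) ∨ p1) ∧ p2)
    [∨I₁] p2 ⊢ ((p0 ∨ p2) ∨ p1)
      [∨I₂] p2 ⊢ (p0 ∨ p2)
        [Ax] p2 ⊢ p2
    [Ax] p2 ⊢ p2

Result: YES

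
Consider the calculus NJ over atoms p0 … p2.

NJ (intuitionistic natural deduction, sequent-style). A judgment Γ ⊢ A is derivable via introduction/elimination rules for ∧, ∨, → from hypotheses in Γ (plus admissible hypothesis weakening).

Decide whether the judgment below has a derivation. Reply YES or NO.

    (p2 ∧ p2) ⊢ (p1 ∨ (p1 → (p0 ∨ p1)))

Derivation trace:
[∨I₂] (p2 ∧ p2) ⊢ (p1 ∨ (p1 → (p0 ∨ p1)))
  [→I] (p2 ∧ p2) ⊢ (p1 → (p0 ∨ p1))
    [Wk] p1, (p2 ∧ p2) ⊢ (p0 ∨ p1)
      [∨I₂] p1 ⊢ (p0 ∨ p1)
        [Ax] p1 ⊢ p1

Result: YES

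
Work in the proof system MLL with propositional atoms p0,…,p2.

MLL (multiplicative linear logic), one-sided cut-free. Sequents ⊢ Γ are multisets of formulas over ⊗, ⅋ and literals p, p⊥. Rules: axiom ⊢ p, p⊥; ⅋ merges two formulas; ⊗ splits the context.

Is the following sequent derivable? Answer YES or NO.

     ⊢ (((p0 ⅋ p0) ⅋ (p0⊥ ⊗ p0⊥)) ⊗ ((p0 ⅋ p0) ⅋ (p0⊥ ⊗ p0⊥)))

Derivation (root first):
[⊗]  ⊢ (((p0 ⅋ p0) ⅋ (p0⊥ ⊗ p0⊥)) ⊗ ((p0 ⅋ p0) ⅋ (p0⊥ ⊗ p0⊥)))
  [⅋]  ⊢ ((p0 ⅋ p0) ⅋ (p0⊥ ⊗ p0⊥))
    [⅋]  ⊢ (p0⊥ ⊗ p0⊥), (p0 ⅋ p0)
      [⊗]  ⊢ p0, p0, (p0⊥ ⊗ p0⊥)
        [Ax]  ⊢ p0, p0⊥
        [Ax]  ⊢ p0, p0⊥
  [⅋]  ⊢ ((p0 ⅋ p0) ⅋ (p0⊥ ⊗ p0⊥))
    [⅋]  ⊢ (p0⊥ ⊗ p0⊥), (p0 ⅋ p0)
      [⊗]  ⊢ p0, p0, (p0⊥ ⊗ p0⊥)
        [Ax]  ⊢ p0, p0⊥
        [Ax]  ⊢ p0, p0⊥

Result: YES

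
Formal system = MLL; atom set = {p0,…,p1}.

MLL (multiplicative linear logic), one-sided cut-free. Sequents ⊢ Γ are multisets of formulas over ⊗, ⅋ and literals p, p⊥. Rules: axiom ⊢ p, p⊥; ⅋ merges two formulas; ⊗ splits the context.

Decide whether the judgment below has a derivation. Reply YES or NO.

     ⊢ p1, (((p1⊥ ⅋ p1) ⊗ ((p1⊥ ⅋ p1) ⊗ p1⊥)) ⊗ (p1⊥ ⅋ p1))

Derivation (root first):
[⊗]  ⊢ p1, (((p1⊥ ⅋ p1) ⊗ ((p1⊥ ⅋ p1) ⊗ p1⊥)) ⊗ (p1⊥ ⅋ p1))
  [⊗]  ⊢ p1, ((p1⊥ ⅋ p1) ⊗ ((p1⊥ ⅋ p1) ⊗ p1⊥))
    [⅋]  ⊢ (p1⊥ ⅋ p1)
      [Ax]  ⊢ p1, p1⊥
    [⊗]  ⊢ p1, ((p1⊥ ⅋ p1) ⊗ p1⊥)
      [⅋]  ⊢ (p1⊥ ⅋ p1)
        [Ax]  ⊢ p1, p1⊥
      [Ax]  ⊢ p1, p1⊥
  [⅋]  ⊢ (p1⊥ ⅋ p1)
    [Ax]  ⊢ p1, p1⊥

Result: YES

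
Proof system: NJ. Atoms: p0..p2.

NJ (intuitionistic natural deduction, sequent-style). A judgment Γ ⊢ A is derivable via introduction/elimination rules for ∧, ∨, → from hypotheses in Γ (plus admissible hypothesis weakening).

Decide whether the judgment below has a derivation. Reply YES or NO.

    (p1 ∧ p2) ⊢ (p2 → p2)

Derivation (root first):
[Wk] (p1 ∧ p2) ⊢ (p2 → p2)
  [→I]  ⊢ (p2 → p2)
    [Ax] p2 ⊢ p2

Result: YES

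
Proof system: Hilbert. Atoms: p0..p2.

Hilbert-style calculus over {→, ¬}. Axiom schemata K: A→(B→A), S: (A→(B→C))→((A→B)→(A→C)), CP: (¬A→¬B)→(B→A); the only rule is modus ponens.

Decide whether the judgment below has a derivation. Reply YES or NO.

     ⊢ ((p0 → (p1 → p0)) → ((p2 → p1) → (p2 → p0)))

Enumerate valuations to refute Γ ⊢ Δ:
  v=000: Γ:[] Δ:[((p0 → (p1 → p0)) → ((p2 → p1) → (p2 → p0)))=T] refutes=False
  v=001: Γ:[] Δ:[((p0 → (p1 → p0)) → ((p2 → p1) → (p2 → p0)))=T] refutes=False
  v=010: Γ:[] Δ:[((p0 → (p1 → p0)) → ((p2 → p1) → (p2 → p0)))=T] refutes=False
  v=011: Γ:[] Δ:[((p0 → (p1 → p0)) → ((p2 → p1) → (p2 → p0)))=F] refutes=True  ← countermodel

Result: NO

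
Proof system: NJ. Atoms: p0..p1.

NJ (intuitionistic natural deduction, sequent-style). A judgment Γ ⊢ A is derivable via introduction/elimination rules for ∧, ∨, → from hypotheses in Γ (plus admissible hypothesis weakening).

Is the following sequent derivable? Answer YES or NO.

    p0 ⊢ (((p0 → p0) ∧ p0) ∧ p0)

Derivation trace:
[∧I] p0 ⊢ (((p0 → p0) ∧ p0) ∧ p0)
  [∧I] p0 ⊢ ((p0 → p0) ∧ p0)
    [→I]  ⊢ (p0 → p0)
      [Ax] p0 ⊢ p0
    [Ax] p0 ⊢ p0
  [Ax] p0 ⊢ p0

Result: YES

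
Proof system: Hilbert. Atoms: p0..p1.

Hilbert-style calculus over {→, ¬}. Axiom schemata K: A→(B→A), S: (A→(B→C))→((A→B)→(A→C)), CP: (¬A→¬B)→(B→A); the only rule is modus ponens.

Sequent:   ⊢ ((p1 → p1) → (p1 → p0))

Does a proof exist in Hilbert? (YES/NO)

Enumerate valuations to refute Γ ⊢ Δ:
  v=00: Γ:[] Δ:[((p1 → p1) → (p1 → p0))=T] refutes=False
  v=01: Γ:[] Δ:[((p1 → p1) → (p1 → p0))=F] refutes=True  ← countermodel

Result: NO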